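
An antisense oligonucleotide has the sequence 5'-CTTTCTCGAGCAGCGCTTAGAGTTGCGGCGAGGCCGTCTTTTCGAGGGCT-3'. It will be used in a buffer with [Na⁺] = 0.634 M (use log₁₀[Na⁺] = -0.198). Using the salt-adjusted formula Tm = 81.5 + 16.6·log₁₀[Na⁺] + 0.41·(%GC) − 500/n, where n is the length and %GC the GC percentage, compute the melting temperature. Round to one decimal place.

Length n = 50. Scanning the sequence gives A=6, T=14, C=13, G=17.
G+C = 30, so %GC = 30/50 × 100 = 60%
Salt term: 16.6 × (-0.198) = -3.287
GC term: 0.41 × 60 = 24.6; length term: −500/50 = −10
Tm = 81.5 + (-3.287) + 24.6 − 10 = 92.813 → 92.8°C

92.8°C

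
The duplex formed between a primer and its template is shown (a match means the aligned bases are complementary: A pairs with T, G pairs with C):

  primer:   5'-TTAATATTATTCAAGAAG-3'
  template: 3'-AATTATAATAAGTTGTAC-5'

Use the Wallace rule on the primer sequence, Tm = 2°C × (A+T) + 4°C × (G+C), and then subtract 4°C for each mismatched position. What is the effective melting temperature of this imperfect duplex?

34°C

Primer base counts: A=8, T=7, G=2, C=1 → A+T=15, G+C=3
Perfect-match Tm = 2(15) + 4(3) = 30 + 12 = 42°C
Mismatches (positions where the bases are not complementary): 2 (at positions 15, 17)
Effective Tm = 42 − 2×4 = 42 − 8 = 34°C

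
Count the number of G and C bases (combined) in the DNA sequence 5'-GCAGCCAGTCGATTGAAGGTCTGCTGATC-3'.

16

Scanning the sequence gives A=6, G=9, C=7, T=7.
G+C = 9 + 7 = 16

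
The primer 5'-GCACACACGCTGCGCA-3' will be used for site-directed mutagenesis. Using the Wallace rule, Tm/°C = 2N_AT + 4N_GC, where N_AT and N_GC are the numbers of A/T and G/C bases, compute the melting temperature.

Counting bases: T=1, G=4, C=7, A=4
So N_AT = 5 and N_GC = 11.
Tm = 4·11 + 2·5 = 44 + 10 = 54°C

54°C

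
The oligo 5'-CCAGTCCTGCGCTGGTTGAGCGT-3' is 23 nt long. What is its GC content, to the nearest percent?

65%

Scanning the sequence gives T=6, G=8, C=7, A=2.
G+C = 8 + 7 = 15 out of 23 bases
%GC = 15/23 × 100 = 65.22% ≈ 65%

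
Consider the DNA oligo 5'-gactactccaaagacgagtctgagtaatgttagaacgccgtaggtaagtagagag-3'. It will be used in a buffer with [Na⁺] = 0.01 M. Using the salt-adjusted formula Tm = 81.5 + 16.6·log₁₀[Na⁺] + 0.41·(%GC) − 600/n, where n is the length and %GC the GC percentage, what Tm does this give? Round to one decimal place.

56.0°C

Length n = 55. Base counts: C=9, T=11, G=16, A=19
G+C = 25, so %GC = 25/55 × 100 = 45.455%
Salt term: 16.6 × (-2) = -33.2
GC term: 0.41 × 45.455 = 18.637; length term: −600/55 = −10.909
Tm = 81.5 + (-33.2) + 18.637 − 10.909 = 56.028 → 56.0°C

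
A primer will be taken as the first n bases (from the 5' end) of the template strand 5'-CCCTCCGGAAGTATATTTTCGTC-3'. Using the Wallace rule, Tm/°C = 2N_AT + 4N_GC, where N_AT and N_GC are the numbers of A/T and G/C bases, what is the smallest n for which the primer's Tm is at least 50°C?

First 16 bases: CCCTCCGGAAGTATAT → Tm = 48°C (< 50°C)
First 17 bases: CCCTCCGGAAGTATATT → Tm = 50°C (≥ 50°C)
Since every base adds ≥2°C, Tm only increases with n, so the threshold is first crossed at n = 17.

n = 17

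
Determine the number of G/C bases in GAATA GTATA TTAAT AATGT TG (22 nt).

4

Base counts: G=4, T=9, A=9, C=0
Total G or C: 4 + 0 = 4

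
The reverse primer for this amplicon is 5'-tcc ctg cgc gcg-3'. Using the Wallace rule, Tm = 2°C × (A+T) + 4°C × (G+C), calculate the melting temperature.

44°C

Base counts: G=4, C=6, A=0, T=2
So N_AT = 2 and N_GC = 10.
Tm = 2(2) + 4(10) = 4 + 40 = 44°C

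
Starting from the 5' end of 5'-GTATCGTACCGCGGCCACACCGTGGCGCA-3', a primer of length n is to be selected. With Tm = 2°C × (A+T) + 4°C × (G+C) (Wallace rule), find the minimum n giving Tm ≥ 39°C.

First 12 bases: GTATCGTACCGC → Tm = 38°C (< 39°C)
First 13 bases: GTATCGTACCGCG → Tm = 42°C (≥ 39°C)
Each additional base adds 2°C (A/T) or 4°C (G/C), so Tm is non-decreasing in n; n = 13 is the first length to reach 39°C.

n = 13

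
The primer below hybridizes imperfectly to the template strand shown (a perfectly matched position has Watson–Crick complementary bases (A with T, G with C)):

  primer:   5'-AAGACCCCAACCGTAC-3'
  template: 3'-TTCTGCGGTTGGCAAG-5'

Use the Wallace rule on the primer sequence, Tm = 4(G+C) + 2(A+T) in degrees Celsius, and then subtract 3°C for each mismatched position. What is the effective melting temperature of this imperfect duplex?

Primer base counts: A=6, T=1, G=2, C=7 → A+T=7, G+C=9
Perfect-match Tm = 2(7) + 4(9) = 14 + 36 = 50°C
Mismatches (positions where the bases are not complementary): 2 (at positions 6, 15)
Effective Tm = 50 − 2×3 = 50 − 6 = 44°C

44°C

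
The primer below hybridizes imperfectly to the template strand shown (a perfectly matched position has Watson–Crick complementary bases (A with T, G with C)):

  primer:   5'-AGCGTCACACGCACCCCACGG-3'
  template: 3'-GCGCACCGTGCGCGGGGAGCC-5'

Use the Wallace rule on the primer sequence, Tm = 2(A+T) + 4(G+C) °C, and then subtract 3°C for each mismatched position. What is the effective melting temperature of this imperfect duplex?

Primer base counts: A=5, T=1, G=5, C=10 → A+T=6, G+C=15
Perfect-match Tm = 2(6) + 4(15) = 12 + 60 = 72°C
Mismatches (positions where the bases are not complementary): 5 (at positions 1, 6, 7, 13, 18)
Effective Tm = 72 − 5×3 = 72 − 15 = 57°C

57°C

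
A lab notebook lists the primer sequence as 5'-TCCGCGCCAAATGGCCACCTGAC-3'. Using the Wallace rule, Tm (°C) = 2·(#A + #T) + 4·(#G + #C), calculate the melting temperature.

76°C

Scanning the sequence gives T=3, G=5, A=5, C=10.
A+T = 8, G+C = 15
Tm = 4·15 + 2·8 = 60 + 16 = 76°C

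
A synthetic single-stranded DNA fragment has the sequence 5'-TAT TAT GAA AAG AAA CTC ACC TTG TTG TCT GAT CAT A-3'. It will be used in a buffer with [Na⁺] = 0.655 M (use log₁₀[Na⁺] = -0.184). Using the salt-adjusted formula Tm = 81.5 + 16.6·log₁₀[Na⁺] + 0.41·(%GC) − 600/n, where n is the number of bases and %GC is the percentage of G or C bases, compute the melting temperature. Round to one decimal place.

Length n = 37. Scanning the sequence gives T=13, A=13, C=6, G=5.
G+C = 11, so %GC = 11/37 × 100 = 29.73%
Salt term: 16.6 × (-0.184) = -3.054
GC term: 0.41 × 29.73 = 12.189; length term: −600/37 = −16.216
Tm = 81.5 + (-3.054) + 12.189 − 16.216 = 74.419 → 74.4°C

74.4°C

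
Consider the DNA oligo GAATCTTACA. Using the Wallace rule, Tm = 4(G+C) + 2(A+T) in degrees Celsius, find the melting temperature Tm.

A=4, G=1, T=3, C=2
So N_AT = 7 and N_GC = 3.
Tm = 2(7) + 4(3) = 14 + 12 = 26°C

26°C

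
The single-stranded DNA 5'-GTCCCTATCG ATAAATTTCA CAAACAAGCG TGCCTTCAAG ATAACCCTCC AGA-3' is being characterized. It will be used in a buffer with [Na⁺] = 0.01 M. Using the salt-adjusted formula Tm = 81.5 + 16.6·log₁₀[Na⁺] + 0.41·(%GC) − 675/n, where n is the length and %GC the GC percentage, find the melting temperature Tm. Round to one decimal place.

53.4°C

Length n = 53. Counting bases: G=7, A=18, T=12, C=16
G+C = 23, so %GC = 23/53 × 100 = 43.396%
Salt term: 16.6 × (-2) = -33.2
GC term: 0.41 × 43.396 = 17.792; length term: −675/53 = −12.736
Tm = 81.5 + (-33.2) + 17.792 − 12.736 = 53.356 → 53.4°C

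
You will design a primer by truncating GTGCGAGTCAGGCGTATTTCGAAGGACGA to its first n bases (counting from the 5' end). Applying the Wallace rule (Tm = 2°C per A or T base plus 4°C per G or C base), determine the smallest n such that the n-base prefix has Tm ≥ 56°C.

First 17 bases: GTGCGAGTCAGGCGTAT → Tm = 54°C (< 56°C)
First 18 bases: GTGCGAGTCAGGCGTATT → Tm = 56°C (≥ 56°C)
Since every base adds ≥2°C, Tm only increases with n, so the threshold is first crossed at n = 18.

n = 18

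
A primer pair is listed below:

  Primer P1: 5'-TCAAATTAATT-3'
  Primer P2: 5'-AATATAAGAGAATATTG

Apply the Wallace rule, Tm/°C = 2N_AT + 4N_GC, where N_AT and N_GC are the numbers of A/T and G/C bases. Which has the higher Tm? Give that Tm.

Primer P2, 40°C

Primer P1: A+T=10, G+C=1 → Tm = 2(10)+4(1) = 24°C
Primer P2: A+T=14, G+C=3 → Tm = 2(14)+4(3) = 40°C
24°C vs 40°C → primer P2 is higher.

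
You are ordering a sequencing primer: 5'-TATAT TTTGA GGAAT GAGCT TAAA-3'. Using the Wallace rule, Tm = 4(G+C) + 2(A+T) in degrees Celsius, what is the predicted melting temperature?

Scanning the sequence gives T=9, G=5, A=9, C=1.
A+T = 18, G+C = 6
Tm = 4·6 + 2·18 = 24 + 36 = 60°C

60°C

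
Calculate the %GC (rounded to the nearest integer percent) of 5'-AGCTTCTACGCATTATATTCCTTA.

33%

Counting bases: A=6, T=10, C=6, G=2
G+C = 2 + 6 = 8 out of 24 bases
%GC = 8/24 × 100 = 33.33% ≈ 33%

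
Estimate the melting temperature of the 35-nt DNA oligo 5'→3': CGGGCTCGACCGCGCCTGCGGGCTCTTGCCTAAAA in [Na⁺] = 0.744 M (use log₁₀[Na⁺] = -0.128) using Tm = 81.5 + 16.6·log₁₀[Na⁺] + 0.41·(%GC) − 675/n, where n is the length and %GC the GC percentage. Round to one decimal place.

Length n = 35. Scanning the sequence gives C=13, A=5, G=11, T=6.
G+C = 24, so %GC = 24/35 × 100 = 68.571%
Salt term: 16.6 × (-0.128) = -2.125
GC term: 0.41 × 68.571 = 28.114; length term: −675/35 = −19.286
Tm = 81.5 + (-2.125) + 28.114 − 19.286 = 88.203 → 88.2°C

88.2°C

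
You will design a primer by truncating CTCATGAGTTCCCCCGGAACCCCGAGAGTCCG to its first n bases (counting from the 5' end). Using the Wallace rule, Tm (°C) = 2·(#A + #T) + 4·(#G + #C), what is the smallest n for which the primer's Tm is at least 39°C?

First 12 bases: CTCATGAGTTCC → Tm = 36°C (< 39°C)
First 13 bases: CTCATGAGTTCCC → Tm = 40°C (≥ 39°C)
Since every base adds ≥2°C, Tm only increases with n, so the threshold is first crossed at n = 13.

n = 13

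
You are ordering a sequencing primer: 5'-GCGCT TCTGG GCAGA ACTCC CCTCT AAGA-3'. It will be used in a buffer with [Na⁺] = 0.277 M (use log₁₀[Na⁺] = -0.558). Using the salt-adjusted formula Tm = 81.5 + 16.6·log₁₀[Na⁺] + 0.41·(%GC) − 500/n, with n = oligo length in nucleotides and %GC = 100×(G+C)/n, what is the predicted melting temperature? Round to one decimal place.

79.0°C

Length n = 29. Counting bases: C=10, A=6, T=6, G=7
G+C = 17, so %GC = 17/29 × 100 = 58.621%
Salt term: 16.6 × (-0.558) = -9.263
GC term: 0.41 × 58.621 = 24.035; length term: −500/29 = −17.241
Tm = 81.5 + (-9.263) + 24.035 − 17.241 = 79.031 → 79.0°C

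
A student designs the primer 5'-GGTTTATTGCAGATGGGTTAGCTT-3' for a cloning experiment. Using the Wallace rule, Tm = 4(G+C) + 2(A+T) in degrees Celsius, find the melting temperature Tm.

68°C

Scanning the sequence gives C=2, A=4, T=10, G=8.
So N_AT = 14 and N_GC = 10.
Tm = 2×14 + 4×10 = 68°C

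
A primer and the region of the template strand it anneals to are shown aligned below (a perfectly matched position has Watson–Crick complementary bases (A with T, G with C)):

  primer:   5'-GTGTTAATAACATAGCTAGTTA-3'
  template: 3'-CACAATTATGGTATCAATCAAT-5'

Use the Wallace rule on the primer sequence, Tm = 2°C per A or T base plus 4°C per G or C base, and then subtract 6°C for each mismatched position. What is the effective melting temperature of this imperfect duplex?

Primer base counts: A=8, T=8, G=4, C=2 → A+T=16, G+C=6
Perfect-match Tm = 2(16) + 4(6) = 32 + 24 = 56°C
Mismatches (positions where the bases are not complementary): 2 (at positions 10, 16)
Effective Tm = 56 − 2×6 = 56 − 12 = 44°C

44°C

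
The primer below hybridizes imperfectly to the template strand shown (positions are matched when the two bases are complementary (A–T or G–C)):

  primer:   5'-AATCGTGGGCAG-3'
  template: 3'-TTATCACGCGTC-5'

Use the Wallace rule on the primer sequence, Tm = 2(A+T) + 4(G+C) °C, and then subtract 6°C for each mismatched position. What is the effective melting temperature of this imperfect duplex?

26°C

Primer base counts: A=3, T=2, G=5, C=2 → A+T=5, G+C=7
Perfect-match Tm = 2(5) + 4(7) = 10 + 28 = 38°C
Mismatches (positions where the bases are not complementary): 2 (at positions 4, 8)
Effective Tm = 38 − 2×6 = 38 − 12 = 26°C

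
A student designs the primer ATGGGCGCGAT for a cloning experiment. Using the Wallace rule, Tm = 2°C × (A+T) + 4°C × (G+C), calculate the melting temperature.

36°C

Base counts: A=2, G=5, C=2, T=2
So N_AT = 4 and N_GC = 7.
Tm = 2(4) + 4(7) = 8 + 28 = 36°C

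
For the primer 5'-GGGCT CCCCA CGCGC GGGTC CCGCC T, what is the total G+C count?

22

Counting bases: T=3, C=13, G=9, A=1
Total G or C: 9 + 13 = 22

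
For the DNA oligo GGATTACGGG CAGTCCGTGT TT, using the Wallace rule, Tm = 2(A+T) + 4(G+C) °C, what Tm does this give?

Counting bases: C=4, A=3, G=8, T=7
So N_AT = 10 and N_GC = 12.
Tm = 2(10) + 4(12) = 20 + 48 = 68°C

68°C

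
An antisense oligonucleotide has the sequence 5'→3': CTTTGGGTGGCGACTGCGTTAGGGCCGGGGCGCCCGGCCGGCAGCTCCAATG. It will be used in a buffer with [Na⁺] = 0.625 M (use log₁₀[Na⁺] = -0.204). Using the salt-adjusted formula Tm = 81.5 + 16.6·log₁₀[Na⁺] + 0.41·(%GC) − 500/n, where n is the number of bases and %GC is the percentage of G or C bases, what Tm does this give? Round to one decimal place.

Length n = 52. Scanning the sequence gives T=9, A=5, C=16, G=22.
G+C = 38, so %GC = 38/52 × 100 = 73.077%
Salt term: 16.6 × (-0.204) = -3.386
GC term: 0.41 × 73.077 = 29.962; length term: −500/52 = −9.615
Tm = 81.5 + (-3.386) + 29.962 − 9.615 = 98.461 → 98.5°C

98.5°C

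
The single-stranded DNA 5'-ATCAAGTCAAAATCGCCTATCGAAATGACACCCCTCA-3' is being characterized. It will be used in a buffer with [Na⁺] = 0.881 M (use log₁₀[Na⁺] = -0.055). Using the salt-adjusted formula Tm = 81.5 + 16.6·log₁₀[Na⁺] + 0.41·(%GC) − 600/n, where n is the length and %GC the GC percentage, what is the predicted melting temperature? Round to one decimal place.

82.1°C

Length n = 37. Counting bases: T=7, G=4, A=14, C=12
G+C = 16, so %GC = 16/37 × 100 = 43.243%
Salt term: 16.6 × (-0.055) = -0.913
GC term: 0.41 × 43.243 = 17.73; length term: −600/37 = −16.216
Tm = 81.5 + (-0.913) + 17.73 − 16.216 = 82.101 → 82.1°C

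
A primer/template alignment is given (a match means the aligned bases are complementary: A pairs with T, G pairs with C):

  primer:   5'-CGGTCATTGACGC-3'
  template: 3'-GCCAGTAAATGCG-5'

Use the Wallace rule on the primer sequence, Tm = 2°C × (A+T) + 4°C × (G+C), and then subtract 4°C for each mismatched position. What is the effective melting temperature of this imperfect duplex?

Primer base counts: A=2, T=3, G=4, C=4 → A+T=5, G+C=8
Perfect-match Tm = 2(5) + 4(8) = 10 + 32 = 42°C
Mismatches (positions where the bases are not complementary): 1 (at position 9)
Effective Tm = 42 − 1×4 = 42 − 4 = 38°C

38°C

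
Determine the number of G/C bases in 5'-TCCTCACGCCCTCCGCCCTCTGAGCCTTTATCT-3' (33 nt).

Base counts: T=10, A=3, C=16, G=4
G+C = 4 + 16 = 20

20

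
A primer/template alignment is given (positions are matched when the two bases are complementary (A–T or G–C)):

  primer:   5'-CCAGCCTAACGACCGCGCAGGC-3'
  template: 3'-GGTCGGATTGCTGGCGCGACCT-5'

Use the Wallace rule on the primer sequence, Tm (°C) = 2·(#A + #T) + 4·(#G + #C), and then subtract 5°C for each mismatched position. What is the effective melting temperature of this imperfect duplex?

66°C

Primer base counts: A=5, T=1, G=6, C=10 → A+T=6, G+C=16
Perfect-match Tm = 2(6) + 4(16) = 12 + 64 = 76°C
Mismatches (positions where the bases are not complementary): 2 (at positions 19, 22)
Effective Tm = 76 − 2×5 = 76 − 10 = 66°C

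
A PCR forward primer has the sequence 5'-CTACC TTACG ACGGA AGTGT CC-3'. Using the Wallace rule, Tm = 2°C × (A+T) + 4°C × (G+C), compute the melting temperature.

68°C

Base counts: G=5, A=5, C=7, T=5
So N_AT = 10 and N_GC = 12.
Tm = 4·12 + 2·10 = 48 + 20 = 68°C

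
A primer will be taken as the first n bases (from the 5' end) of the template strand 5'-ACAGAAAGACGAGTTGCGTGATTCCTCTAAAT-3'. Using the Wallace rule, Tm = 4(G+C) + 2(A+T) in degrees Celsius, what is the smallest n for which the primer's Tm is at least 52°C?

First 17 bases: ACAGAAAGACGAGTTGC → Tm = 50°C (< 52°C)
First 18 bases: ACAGAAAGACGAGTTGCG → Tm = 54°C (≥ 52°C)
Since every base adds ≥2°C, Tm only increases with n, so the threshold is first crossed at n = 18.

n = 18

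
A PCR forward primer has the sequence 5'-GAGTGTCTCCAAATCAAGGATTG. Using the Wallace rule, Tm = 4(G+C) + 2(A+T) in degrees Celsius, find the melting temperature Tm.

Scanning the sequence gives T=6, C=4, A=7, G=6.
A+T = 13, G+C = 10
Tm = 2(13) + 4(10) = 26 + 40 = 66°C

66°C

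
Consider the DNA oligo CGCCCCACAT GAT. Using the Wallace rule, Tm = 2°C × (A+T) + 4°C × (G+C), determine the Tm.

Base counts: A=3, T=2, G=2, C=6
A+T = 5, G+C = 8
Tm = 2(5) + 4(8) = 10 + 32 = 42°C

42°C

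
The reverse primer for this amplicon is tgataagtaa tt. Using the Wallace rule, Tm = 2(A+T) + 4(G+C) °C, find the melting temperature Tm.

Counting bases: G=2, C=0, A=5, T=5
So N_AT = 10 and N_GC = 2.
Tm = 2(10) + 4(2) = 20 + 8 = 28°C

28°C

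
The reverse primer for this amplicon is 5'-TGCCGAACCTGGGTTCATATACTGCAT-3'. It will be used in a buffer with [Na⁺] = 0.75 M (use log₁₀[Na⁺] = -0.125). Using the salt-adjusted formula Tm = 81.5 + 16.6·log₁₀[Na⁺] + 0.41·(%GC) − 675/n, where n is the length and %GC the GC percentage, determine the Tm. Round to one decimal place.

74.2°C

Length n = 27. Base counts: T=8, G=6, C=7, A=6
G+C = 13, so %GC = 13/27 × 100 = 48.148%
Salt term: 16.6 × (-0.125) = -2.075
GC term: 0.41 × 48.148 = 19.741; length term: −675/27 = −25
Tm = 81.5 + (-2.075) + 19.741 − 25 = 74.166 → 74.2°C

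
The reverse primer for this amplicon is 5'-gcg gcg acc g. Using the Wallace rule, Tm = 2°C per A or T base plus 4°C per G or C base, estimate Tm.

38°C

C=4, G=5, T=0, A=1
AT pairs contribute 1, GC pairs contribute 9.
Tm = 2(1) + 4(9) = 2 + 36 = 38°C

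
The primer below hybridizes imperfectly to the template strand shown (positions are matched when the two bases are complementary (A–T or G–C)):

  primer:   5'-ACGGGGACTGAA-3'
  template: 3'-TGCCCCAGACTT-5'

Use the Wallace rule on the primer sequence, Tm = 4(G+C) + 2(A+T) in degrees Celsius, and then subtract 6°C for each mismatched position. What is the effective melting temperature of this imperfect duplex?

Primer base counts: A=4, T=1, G=5, C=2 → A+T=5, G+C=7
Perfect-match Tm = 2(5) + 4(7) = 10 + 28 = 38°C
Mismatches (positions where the bases are not complementary): 1 (at position 7)
Effective Tm = 38 − 1×6 = 38 − 6 = 32°C

32°C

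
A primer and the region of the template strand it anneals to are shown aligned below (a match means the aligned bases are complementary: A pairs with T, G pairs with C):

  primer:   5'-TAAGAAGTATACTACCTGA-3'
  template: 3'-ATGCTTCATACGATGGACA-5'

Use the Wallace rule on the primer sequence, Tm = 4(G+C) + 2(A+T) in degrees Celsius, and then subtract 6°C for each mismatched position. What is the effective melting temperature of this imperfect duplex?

Primer base counts: A=8, T=5, G=3, C=3 → A+T=13, G+C=6
Perfect-match Tm = 2(13) + 4(6) = 26 + 24 = 50°C
Mismatches (positions where the bases are not complementary): 3 (at positions 3, 11, 19)
Effective Tm = 50 − 3×6 = 50 − 18 = 32°C

32°C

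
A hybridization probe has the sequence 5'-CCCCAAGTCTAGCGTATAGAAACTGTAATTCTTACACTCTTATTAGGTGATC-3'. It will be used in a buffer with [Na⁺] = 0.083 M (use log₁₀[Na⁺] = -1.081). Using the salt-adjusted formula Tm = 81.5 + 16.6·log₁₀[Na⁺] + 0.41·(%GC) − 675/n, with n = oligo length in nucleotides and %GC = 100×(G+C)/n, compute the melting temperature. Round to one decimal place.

66.3°C

Length n = 52. A=15, G=8, C=12, T=17
G+C = 20, so %GC = 20/52 × 100 = 38.462%
Salt term: 16.6 × (-1.081) = -17.945
GC term: 0.41 × 38.462 = 15.769; length term: −675/52 = −12.981
Tm = 81.5 + (-17.945) + 15.769 − 12.981 = 66.343 → 66.3°C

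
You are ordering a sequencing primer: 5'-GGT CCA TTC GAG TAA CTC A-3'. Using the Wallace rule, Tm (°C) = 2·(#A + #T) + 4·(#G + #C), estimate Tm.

Scanning the sequence gives T=5, C=5, A=5, G=4.
So N_AT = 10 and N_GC = 9.
Tm = 2×10 + 4×9 = 56°C

56°C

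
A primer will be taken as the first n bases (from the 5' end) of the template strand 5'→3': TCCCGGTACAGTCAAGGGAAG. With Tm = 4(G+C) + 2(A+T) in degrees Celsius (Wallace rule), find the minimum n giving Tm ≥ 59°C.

First 18 bases: TCCCGGTACAGTCAAGGG → Tm = 58°C (< 59°C)
First 19 bases: TCCCGGTACAGTCAAGGGA → Tm = 60°C (≥ 59°C)
Since every base adds ≥2°C, Tm only increases with n, so the threshold is first crossed at n = 19.

n = 19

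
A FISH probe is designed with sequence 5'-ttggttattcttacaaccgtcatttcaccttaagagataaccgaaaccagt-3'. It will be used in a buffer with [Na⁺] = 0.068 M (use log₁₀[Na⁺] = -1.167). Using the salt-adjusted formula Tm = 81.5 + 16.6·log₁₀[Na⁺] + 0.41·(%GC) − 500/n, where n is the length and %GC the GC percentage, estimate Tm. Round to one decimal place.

Length n = 51. Counting bases: G=7, T=16, A=16, C=12
G+C = 19, so %GC = 19/51 × 100 = 37.255%
Salt term: 16.6 × (-1.167) = -19.372
GC term: 0.41 × 37.255 = 15.275; length term: −500/51 = −9.804
Tm = 81.5 + (-19.372) + 15.275 − 9.804 = 67.599 → 67.6°C

67.6°C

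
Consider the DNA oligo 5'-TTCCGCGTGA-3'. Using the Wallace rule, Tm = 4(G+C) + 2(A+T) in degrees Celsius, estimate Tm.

32°C

A=1, C=3, T=3, G=3
So N_AT = 4 and N_GC = 6.
Tm = 2×4 + 4×6 = 32°C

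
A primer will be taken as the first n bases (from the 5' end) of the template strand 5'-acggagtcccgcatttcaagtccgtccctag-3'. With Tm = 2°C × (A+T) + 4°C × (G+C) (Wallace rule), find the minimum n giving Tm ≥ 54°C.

First 16 bases: ACGGAGTCCCGCATTT → Tm = 50°C (< 54°C)
First 17 bases: ACGGAGTCCCGCATTTC → Tm = 54°C (≥ 54°C)
Since every base adds ≥2°C, Tm only increases with n, so the threshold is first crossed at n = 17.

n = 17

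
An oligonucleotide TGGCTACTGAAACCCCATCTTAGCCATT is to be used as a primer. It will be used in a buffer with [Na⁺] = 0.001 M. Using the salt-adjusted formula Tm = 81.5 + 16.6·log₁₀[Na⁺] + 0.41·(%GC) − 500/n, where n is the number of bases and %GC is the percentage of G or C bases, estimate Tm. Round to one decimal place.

Length n = 28. A=7, G=4, T=8, C=9
G+C = 13, so %GC = 13/28 × 100 = 46.429%
Salt term: 16.6 × (-3) = -49.8
GC term: 0.41 × 46.429 = 19.036; length term: −500/28 = −17.857
Tm = 81.5 + (-49.8) + 19.036 − 17.857 = 32.879 → 32.9°C

32.9°C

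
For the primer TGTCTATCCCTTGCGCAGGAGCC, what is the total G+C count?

14

Base counts: A=3, C=8, T=6, G=6
G+C = 6 + 8 = 14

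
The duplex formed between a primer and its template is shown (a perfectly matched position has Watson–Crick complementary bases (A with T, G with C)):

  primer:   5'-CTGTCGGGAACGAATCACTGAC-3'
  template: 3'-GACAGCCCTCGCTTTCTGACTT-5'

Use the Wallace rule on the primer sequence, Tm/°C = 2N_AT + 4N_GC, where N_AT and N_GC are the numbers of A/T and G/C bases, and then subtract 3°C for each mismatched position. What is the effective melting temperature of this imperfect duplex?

Primer base counts: A=6, T=4, G=6, C=6 → A+T=10, G+C=12
Perfect-match Tm = 2(10) + 4(12) = 20 + 48 = 68°C
Mismatches (positions where the bases are not complementary): 4 (at positions 10, 15, 16, 22)
Effective Tm = 68 − 4×3 = 68 − 12 = 56°C

56°C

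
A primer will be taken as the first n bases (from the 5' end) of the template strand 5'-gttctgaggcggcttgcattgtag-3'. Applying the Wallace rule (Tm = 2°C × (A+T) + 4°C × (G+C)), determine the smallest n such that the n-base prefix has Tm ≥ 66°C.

n = 21

First 20 bases: GTTCTGAGGCGGCTTGCATT → Tm = 62°C (< 66°C)
First 21 bases: GTTCTGAGGCGGCTTGCATTG → Tm = 66°C (≥ 66°C)
Each additional base adds 2°C (A/T) or 4°C (G/C), so Tm is non-decreasing in n; n = 21 is the first length to reach 66°C.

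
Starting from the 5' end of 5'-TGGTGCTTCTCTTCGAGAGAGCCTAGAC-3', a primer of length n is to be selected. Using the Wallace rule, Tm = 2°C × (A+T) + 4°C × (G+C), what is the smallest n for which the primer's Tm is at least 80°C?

n = 26

First 25 bases: TGGTGCTTCTCTTCGAGAGAGCCTA → Tm = 76°C (< 80°C)
First 26 bases: TGGTGCTTCTCTTCGAGAGAGCCTAG → Tm = 80°C (≥ 80°C)
Each additional base adds 2°C (A/T) or 4°C (G/C), so Tm is non-decreasing in n; n = 26 is the first length to reach 80°C.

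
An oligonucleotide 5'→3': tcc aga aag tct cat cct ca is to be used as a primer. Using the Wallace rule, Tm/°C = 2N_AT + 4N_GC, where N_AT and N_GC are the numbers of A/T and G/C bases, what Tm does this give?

Base counts: A=6, C=7, T=5, G=2
A+T = 11, G+C = 9
Tm = 2(11) + 4(9) = 22 + 36 = 58°C

58°C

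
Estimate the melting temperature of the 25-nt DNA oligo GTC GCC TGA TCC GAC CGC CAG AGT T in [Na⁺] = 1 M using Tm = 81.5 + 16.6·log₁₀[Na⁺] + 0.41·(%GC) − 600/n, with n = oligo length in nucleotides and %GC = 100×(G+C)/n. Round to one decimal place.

Length n = 25. C=9, A=4, G=7, T=5
G+C = 16, so %GC = 16/25 × 100 = 64%
Salt term: 16.6 × (0) = 0
GC term: 0.41 × 64 = 26.24; length term: −600/25 = −24
Tm = 81.5 + (0) + 26.24 − 24 = 83.74 → 83.7°C

83.7°C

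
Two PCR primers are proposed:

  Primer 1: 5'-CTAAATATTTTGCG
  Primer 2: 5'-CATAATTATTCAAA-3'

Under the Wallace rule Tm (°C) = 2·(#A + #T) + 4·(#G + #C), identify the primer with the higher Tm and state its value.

Primer 1, 36°C

Primer 1: A+T=10, G+C=4 → Tm = 2(10)+4(4) = 36°C
Primer 2: A+T=12, G+C=2 → Tm = 2(12)+4(2) = 32°C
36°C vs 32°C → primer 1 is higher.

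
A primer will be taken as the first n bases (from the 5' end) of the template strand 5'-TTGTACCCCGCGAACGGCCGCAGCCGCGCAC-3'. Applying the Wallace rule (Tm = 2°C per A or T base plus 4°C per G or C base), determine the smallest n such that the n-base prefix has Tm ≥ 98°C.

First 27 bases: TTGTACCCCGCGAACGGCCGCAGCCGC → Tm = 94°C (< 98°C)
First 28 bases: TTGTACCCCGCGAACGGCCGCAGCCGCG → Tm = 98°C (≥ 98°C)
Since every base adds ≥2°C, Tm only increases with n, so the threshold is first crossed at n = 28.

n = 28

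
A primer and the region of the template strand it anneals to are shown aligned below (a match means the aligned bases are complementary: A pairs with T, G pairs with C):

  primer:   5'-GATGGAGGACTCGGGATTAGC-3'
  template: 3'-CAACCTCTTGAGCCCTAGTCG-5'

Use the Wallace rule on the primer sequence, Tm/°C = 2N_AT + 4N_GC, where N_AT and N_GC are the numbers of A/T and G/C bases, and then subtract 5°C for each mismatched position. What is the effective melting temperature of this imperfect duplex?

51°C

Primer base counts: A=5, T=4, G=9, C=3 → A+T=9, G+C=12
Perfect-match Tm = 2(9) + 4(12) = 18 + 48 = 66°C
Mismatches (positions where the bases are not complementary): 3 (at positions 2, 8, 18)
Effective Tm = 66 − 3×5 = 66 − 15 = 51°C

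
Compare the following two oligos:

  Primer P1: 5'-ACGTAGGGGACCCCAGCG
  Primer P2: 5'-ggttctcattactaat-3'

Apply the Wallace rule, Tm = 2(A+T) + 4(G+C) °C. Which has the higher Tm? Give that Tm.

Primer P1: A+T=5, G+C=13 → Tm = 2(5)+4(13) = 62°C
Primer P2: A+T=11, G+C=5 → Tm = 2(11)+4(5) = 42°C
62°C vs 42°C → primer P1 is higher.

Primer P1, 62°C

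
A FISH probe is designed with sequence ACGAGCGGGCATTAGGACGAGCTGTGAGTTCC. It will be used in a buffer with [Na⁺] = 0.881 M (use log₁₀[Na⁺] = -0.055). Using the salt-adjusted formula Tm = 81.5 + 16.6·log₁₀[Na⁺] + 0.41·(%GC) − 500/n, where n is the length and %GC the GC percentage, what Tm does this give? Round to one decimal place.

89.3°C

Length n = 32. Scanning the sequence gives C=7, A=7, G=12, T=6.
G+C = 19, so %GC = 19/32 × 100 = 59.375%
Salt term: 16.6 × (-0.055) = -0.913
GC term: 0.41 × 59.375 = 24.344; length term: −500/32 = −15.625
Tm = 81.5 + (-0.913) + 24.344 − 15.625 = 89.306 → 89.3°C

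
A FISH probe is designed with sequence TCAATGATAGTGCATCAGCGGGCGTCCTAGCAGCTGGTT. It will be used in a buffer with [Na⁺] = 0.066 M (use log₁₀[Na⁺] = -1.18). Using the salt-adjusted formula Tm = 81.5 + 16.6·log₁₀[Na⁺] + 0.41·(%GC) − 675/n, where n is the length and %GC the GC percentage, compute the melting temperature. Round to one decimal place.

66.7°C

Length n = 39. T=10, C=9, G=12, A=8
G+C = 21, so %GC = 21/39 × 100 = 53.846%
Salt term: 16.6 × (-1.18) = -19.588
GC term: 0.41 × 53.846 = 22.077; length term: −675/39 = −17.308
Tm = 81.5 + (-19.588) + 22.077 − 17.308 = 66.681 → 66.7°C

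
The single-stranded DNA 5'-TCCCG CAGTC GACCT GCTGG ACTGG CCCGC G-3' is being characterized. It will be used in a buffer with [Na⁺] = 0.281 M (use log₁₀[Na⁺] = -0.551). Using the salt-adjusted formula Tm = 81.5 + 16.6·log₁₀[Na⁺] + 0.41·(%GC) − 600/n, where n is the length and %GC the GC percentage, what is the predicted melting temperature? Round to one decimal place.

Length n = 31. T=5, G=10, C=13, A=3
G+C = 23, so %GC = 23/31 × 100 = 74.194%
Salt term: 16.6 × (-0.551) = -9.147
GC term: 0.41 × 74.194 = 30.42; length term: −600/31 = −19.355
Tm = 81.5 + (-9.147) + 30.42 − 19.355 = 83.418 → 83.4°C

83.4°C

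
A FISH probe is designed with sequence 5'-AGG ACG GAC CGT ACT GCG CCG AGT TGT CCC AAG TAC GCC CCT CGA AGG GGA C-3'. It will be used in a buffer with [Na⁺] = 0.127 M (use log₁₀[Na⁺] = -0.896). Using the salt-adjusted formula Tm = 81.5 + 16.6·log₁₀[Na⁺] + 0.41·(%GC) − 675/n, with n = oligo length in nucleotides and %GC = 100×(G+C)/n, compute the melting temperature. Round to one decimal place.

80.5°C

Length n = 52. Base counts: A=11, T=7, C=17, G=17
G+C = 34, so %GC = 34/52 × 100 = 65.385%
Salt term: 16.6 × (-0.896) = -14.874
GC term: 0.41 × 65.385 = 26.808; length term: −675/52 = −12.981
Tm = 81.5 + (-14.874) + 26.808 − 12.981 = 80.453 → 80.5°C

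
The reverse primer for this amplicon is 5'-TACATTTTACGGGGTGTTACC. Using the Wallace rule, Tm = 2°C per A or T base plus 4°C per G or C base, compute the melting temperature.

60°C

Scanning the sequence gives C=4, T=8, G=5, A=4.
AT pairs contribute 12, GC pairs contribute 9.
Tm = 2×12 + 4×9 = 60°C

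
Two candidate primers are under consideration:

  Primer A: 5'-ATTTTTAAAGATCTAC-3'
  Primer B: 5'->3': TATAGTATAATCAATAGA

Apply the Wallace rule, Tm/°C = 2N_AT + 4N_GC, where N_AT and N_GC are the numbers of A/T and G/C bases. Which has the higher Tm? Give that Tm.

Primer A: A+T=13, G+C=3 → Tm = 2(13)+4(3) = 38°C
Primer B: A+T=15, G+C=3 → Tm = 2(15)+4(3) = 42°C
38°C vs 42°C → primer B is higher.

Primer B, 42°C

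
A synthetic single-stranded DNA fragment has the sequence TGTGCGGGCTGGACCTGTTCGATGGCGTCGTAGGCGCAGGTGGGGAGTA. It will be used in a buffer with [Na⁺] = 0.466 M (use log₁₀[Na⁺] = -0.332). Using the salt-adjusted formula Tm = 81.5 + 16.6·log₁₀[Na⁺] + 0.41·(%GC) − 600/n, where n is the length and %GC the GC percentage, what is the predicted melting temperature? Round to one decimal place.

90.5°C

Length n = 49. Scanning the sequence gives T=11, C=9, A=6, G=23.
G+C = 32, so %GC = 32/49 × 100 = 65.306%
Salt term: 16.6 × (-0.332) = -5.511
GC term: 0.41 × 65.306 = 26.775; length term: −600/49 = −12.245
Tm = 81.5 + (-5.511) + 26.775 − 12.245 = 90.519 → 90.5°C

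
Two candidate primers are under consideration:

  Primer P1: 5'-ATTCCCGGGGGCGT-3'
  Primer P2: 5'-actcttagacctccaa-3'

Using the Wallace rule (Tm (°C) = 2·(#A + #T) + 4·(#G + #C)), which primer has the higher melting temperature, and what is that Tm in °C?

Primer P1, 48°C

Primer P1: A+T=4, G+C=10 → Tm = 2(4)+4(10) = 48°C
Primer P2: A+T=9, G+C=7 → Tm = 2(9)+4(7) = 46°C
48°C vs 46°C → primer P1 is higher.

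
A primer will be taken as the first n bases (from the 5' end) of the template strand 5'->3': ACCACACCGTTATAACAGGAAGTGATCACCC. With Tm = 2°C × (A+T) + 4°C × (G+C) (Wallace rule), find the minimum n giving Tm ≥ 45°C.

n = 16

First 15 bases: ACCACACCGTTATAA → Tm = 42°C (< 45°C)
First 16 bases: ACCACACCGTTATAAC → Tm = 46°C (≥ 45°C)
Since every base adds ≥2°C, Tm only increases with n, so the threshold is first crossed at n = 16.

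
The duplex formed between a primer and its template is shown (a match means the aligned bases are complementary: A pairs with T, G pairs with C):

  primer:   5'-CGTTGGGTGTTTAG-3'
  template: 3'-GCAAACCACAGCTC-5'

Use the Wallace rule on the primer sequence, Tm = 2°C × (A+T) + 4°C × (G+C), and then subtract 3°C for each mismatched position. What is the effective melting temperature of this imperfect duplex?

33°C

Primer base counts: A=1, T=6, G=6, C=1 → A+T=7, G+C=7
Perfect-match Tm = 2(7) + 4(7) = 14 + 28 = 42°C
Mismatches (positions where the bases are not complementary): 3 (at positions 5, 11, 12)
Effective Tm = 42 − 3×3 = 42 − 9 = 33°C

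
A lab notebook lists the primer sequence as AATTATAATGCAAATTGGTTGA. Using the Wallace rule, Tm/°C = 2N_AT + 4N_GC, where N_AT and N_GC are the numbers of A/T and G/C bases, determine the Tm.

Counting bases: A=9, T=8, C=1, G=4
A+T = 17, G+C = 5
Tm = 2×17 + 4×5 = 54°C

54°C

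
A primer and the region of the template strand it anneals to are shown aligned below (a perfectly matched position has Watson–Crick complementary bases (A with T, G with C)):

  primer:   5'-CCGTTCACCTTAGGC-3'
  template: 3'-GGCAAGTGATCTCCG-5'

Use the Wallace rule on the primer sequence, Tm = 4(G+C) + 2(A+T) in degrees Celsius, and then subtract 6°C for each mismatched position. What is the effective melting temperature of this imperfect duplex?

Primer base counts: A=2, T=4, G=3, C=6 → A+T=6, G+C=9
Perfect-match Tm = 2(6) + 4(9) = 12 + 36 = 48°C
Mismatches (positions where the bases are not complementary): 3 (at positions 9, 10, 11)
Effective Tm = 48 − 3×6 = 48 − 18 = 30°C

30°C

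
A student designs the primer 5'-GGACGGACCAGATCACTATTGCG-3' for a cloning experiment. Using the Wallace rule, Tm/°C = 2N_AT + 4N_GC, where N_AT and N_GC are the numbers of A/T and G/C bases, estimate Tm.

Counting bases: G=7, T=4, C=6, A=6
AT pairs contribute 10, GC pairs contribute 13.
Tm = 2×10 + 4×13 = 72°C

72°C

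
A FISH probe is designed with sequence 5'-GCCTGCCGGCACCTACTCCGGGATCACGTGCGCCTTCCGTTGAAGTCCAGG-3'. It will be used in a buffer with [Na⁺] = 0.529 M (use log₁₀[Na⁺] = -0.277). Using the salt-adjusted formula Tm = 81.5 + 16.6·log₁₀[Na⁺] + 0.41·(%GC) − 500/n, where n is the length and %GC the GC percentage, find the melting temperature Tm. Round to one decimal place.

94.4°C

Length n = 51. Base counts: G=15, C=19, A=7, T=10
G+C = 34, so %GC = 34/51 × 100 = 66.667%
Salt term: 16.6 × (-0.277) = -4.598
GC term: 0.41 × 66.667 = 27.333; length term: −500/51 = −9.804
Tm = 81.5 + (-4.598) + 27.333 − 9.804 = 94.431 → 94.4°C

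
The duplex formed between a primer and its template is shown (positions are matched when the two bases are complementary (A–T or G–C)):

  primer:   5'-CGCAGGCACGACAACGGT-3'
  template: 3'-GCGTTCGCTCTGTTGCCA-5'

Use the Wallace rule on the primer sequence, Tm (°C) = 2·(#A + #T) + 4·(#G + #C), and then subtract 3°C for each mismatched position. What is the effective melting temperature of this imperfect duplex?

Primer base counts: A=5, T=1, G=6, C=6 → A+T=6, G+C=12
Perfect-match Tm = 2(6) + 4(12) = 12 + 48 = 60°C
Mismatches (positions where the bases are not complementary): 3 (at positions 5, 8, 9)
Effective Tm = 60 − 3×3 = 60 − 9 = 51°C

51°C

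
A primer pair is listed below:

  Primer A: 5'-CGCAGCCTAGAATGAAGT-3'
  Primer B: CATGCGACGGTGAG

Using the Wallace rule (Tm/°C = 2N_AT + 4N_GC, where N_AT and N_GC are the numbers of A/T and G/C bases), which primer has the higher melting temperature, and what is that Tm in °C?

Primer A, 54°C

Primer A: A+T=9, G+C=9 → Tm = 2(9)+4(9) = 54°C
Primer B: A+T=5, G+C=9 → Tm = 2(5)+4(9) = 46°C
54°C vs 46°C → primer A is higher.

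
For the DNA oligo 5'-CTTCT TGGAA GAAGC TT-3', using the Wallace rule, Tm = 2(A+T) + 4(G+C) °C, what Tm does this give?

48°C

Counting bases: A=4, T=6, C=3, G=4
AT pairs contribute 10, GC pairs contribute 7.
Tm = 2×10 + 4×7 = 48°C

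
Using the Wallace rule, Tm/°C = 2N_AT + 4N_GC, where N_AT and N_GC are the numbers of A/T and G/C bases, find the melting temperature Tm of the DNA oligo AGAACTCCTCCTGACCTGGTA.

64°C

Scanning the sequence gives C=7, G=4, A=5, T=5.
A+T = 10, G+C = 11
Tm = 2(10) + 4(11) = 20 + 44 = 64°C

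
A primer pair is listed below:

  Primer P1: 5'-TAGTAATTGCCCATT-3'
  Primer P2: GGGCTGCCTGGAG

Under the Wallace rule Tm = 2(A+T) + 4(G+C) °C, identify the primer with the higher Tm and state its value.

Primer P2, 46°C

Primer P1: A+T=10, G+C=5 → Tm = 2(10)+4(5) = 40°C
Primer P2: A+T=3, G+C=10 → Tm = 2(3)+4(10) = 46°C
40°C vs 46°C → primer P2 is higher.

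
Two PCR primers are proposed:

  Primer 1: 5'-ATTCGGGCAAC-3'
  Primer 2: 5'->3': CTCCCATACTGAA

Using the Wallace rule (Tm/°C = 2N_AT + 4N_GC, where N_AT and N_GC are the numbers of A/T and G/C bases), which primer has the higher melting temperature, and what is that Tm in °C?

Primer 2, 38°C

Primer 1: A+T=5, G+C=6 → Tm = 2(5)+4(6) = 34°C
Primer 2: A+T=7, G+C=6 → Tm = 2(7)+4(6) = 38°C
34°C vs 38°C → primer 2 is higher.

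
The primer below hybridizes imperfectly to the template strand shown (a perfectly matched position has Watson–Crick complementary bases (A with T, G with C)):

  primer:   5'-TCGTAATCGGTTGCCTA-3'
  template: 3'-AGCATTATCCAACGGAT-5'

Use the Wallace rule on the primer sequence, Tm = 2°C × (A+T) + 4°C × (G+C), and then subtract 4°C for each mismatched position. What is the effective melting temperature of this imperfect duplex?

46°C

Primer base counts: A=3, T=6, G=4, C=4 → A+T=9, G+C=8
Perfect-match Tm = 2(9) + 4(8) = 18 + 32 = 50°C
Mismatches (positions where the bases are not complementary): 1 (at position 8)
Effective Tm = 50 − 1×4 = 50 − 4 = 46°C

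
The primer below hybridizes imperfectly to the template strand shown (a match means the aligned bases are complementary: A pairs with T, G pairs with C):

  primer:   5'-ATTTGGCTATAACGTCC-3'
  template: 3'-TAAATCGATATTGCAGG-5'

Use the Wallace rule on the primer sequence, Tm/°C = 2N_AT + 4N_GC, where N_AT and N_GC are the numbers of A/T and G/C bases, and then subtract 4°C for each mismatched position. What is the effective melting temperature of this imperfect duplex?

Primer base counts: A=4, T=6, G=3, C=4 → A+T=10, G+C=7
Perfect-match Tm = 2(10) + 4(7) = 20 + 28 = 48°C
Mismatches (positions where the bases are not complementary): 1 (at position 5)
Effective Tm = 48 − 1×4 = 48 − 4 = 44°C

44°C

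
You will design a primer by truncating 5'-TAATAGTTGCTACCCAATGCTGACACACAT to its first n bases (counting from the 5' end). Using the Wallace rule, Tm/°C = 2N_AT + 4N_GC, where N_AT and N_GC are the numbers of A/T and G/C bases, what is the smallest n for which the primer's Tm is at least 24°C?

n = 10

First 9 bases: TAATAGTTG → Tm = 22°C (< 24°C)
First 10 bases: TAATAGTTGC → Tm = 26°C (≥ 24°C)
Each additional base adds 2°C (A/T) or 4°C (G/C), so Tm is non-decreasing in n; n = 10 is the first length to reach 24°C.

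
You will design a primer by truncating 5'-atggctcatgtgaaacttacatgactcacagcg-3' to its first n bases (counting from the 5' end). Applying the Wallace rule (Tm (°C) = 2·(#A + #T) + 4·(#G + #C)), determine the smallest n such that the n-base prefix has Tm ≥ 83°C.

First 29 bases: ATGGCTCATGTGAAACTTACATGACTCAC → Tm = 82°C (< 83°C)
First 30 bases: ATGGCTCATGTGAAACTTACATGACTCACA → Tm = 84°C (≥ 83°C)
Each additional base adds 2°C (A/T) or 4°C (G/C), so Tm is non-decreasing in n; n = 30 is the first length to reach 83°C.

n = 30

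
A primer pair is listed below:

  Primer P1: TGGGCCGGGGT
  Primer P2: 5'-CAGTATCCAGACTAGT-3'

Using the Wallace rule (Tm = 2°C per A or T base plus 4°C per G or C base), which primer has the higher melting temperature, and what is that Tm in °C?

Primer P1: A+T=2, G+C=9 → Tm = 2(2)+4(9) = 40°C
Primer P2: A+T=9, G+C=7 → Tm = 2(9)+4(7) = 46°C
40°C vs 46°C → primer P2 is higher.

Primer P2, 46°C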